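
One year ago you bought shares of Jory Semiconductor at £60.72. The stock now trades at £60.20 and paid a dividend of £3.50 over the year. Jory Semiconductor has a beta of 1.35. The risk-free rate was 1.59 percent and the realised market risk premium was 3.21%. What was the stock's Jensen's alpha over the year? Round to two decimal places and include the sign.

-1.02%

Realised HPR = (P1 + D1 − P0) / P0 = (60.20 + 3.50 − 60.72) / 60.72 = 2.98 / 60.72 = 4.9078%
CAPM required = R_f + β·MRP = 1.59% + 1.35 × 3.21% = 5.9235%
α = realised − required = 4.9078% − 5.9235% = -1.02%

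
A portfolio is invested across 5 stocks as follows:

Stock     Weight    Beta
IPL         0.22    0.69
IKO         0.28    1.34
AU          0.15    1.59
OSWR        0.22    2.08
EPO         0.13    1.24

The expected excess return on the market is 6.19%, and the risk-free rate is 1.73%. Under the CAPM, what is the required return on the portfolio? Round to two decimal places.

β_P = Σ w_i β_i = 0.22×0.69 + 0.28×1.34 + 0.15×1.59 + 0.22×2.08 + 0.13×1.24 = 1.3843
E(R_P) = R_f + β_P × MRP = 1.73% + 1.3843 × 6.19% = 10.30%

10.30%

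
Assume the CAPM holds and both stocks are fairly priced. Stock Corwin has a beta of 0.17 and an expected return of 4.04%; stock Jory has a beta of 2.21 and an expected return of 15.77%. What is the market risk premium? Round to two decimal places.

5.75%

Both satisfy E(R) = R_f + β·MRP, so the slope of the SML is
MRP = (15.77% − 4.04%) / (2.21 − 0.17) = 11.73% / 2.04 = 5.7500%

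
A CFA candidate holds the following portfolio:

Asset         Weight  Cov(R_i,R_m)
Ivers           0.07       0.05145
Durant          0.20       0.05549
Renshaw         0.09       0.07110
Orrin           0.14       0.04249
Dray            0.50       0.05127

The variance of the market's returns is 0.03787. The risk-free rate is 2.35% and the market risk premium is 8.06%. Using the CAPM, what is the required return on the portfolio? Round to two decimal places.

13.56%

β_Ivers = 0.05145 / 0.03787 = 1.3586
β_Durant = 0.05549 / 0.03787 = 1.4653
β_Renshaw = 0.07110 / 0.03787 = 1.8775
β_Orrin = 0.04249 / 0.03787 = 1.1220
β_Dray = 0.05127 / 0.03787 = 1.3538
β_P = Σ w_i β_i = 0.07×1.3586 + 0.20×1.4653 + 0.09×1.8775 + 0.14×1.1220 + 0.50×1.3538 = 1.3911
E(R_P) = R_f + β_P × MRP = 2.35% + 1.3911 × 8.06% = 13.56%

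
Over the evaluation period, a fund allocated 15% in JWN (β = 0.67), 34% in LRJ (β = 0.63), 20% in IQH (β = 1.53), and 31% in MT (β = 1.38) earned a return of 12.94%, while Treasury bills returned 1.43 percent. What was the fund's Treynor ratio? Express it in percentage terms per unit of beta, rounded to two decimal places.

10.98%

β_P = 0.15×0.67 + 0.34×0.63 + 0.20×1.53 + 0.31×1.38 = 1.0485
Treynor = (R_P − R_f) / β_P = (12.94% − 1.43%) / 1.0485 = 11.51% / 1.0485 = 10.98%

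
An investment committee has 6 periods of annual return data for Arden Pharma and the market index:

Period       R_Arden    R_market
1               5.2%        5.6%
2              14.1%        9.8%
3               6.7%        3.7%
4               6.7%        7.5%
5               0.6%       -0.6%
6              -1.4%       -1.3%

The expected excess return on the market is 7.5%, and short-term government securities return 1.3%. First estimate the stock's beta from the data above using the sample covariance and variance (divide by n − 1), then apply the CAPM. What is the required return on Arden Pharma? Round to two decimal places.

9.93%

Mean R_i = (5.2 + 14.1 + 6.7 + 6.7 + 0.6 − 1.4) / 6 = 5.3167%
Mean R_m = (5.6 + 9.8 + 3.7 + 7.5 − 0.6 − 1.3) / 6 = 4.1167%
Σ(R_i − R̄_i)(R_m − R̄_m) = 112.4783  ⇒  Cov = 112.4783 / 5 = 22.4957
Σ(R_m − R̄_m)² = 97.7083  ⇒  Var(R_m) = 97.7083 / 5 = 19.5417
β = Cov / Var(R_m) = 22.4957 / 19.5417 = 1.1512
E(R) = R_f + β × MRP = 1.3% + 1.1512 × 7.5% = 9.93%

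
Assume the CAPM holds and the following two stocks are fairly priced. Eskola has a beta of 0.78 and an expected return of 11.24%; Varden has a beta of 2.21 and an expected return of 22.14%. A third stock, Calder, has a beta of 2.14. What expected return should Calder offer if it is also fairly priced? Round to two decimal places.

MRP (SML slope) = (22.14% − 11.24%) / (2.21 − 0.78) = 10.90% / 1.43 = 7.6224%
R_f (intercept) = 11.24% − 0.78 × 7.6224% = 5.2945%
E(R_Calder) = R_f + β × MRP = 5.2945% + 2.14 × 7.6224% = 21.61%

21.61%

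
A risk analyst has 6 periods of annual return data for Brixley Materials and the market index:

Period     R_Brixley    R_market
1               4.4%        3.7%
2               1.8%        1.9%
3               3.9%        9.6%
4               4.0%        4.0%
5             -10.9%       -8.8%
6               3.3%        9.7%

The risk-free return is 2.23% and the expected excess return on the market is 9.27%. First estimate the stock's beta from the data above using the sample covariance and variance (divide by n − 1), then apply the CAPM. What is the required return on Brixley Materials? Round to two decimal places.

9.47%

Mean R_i = (4.4 + 1.8 + 3.9 + 4.0 − 10.9 + 3.3) / 6 = 1.0833%
Mean R_m = (3.7 + 1.9 + 9.6 + 4.0 − 8.8 + 9.7) / 6 = 3.3500%
Σ(R_i − R̄_i)(R_m − R̄_m) = 179.2950  ⇒  Cov = 179.2950 / 5 = 35.8590
Σ(R_m − R̄_m)² = 229.6550  ⇒  Var(R_m) = 229.6550 / 5 = 45.9310
β = Cov / Var(R_m) = 35.8590 / 45.9310 = 0.7807
E(R) = R_f + β × MRP = 2.23% + 0.7807 × 9.27% = 9.47%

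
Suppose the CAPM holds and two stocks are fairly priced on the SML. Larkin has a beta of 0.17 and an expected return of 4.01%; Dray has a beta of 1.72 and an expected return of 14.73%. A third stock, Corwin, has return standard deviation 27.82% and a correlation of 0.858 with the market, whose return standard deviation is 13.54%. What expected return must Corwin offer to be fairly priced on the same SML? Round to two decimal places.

15.03%

MRP = (14.73% − 4.01%) / (1.72 − 0.17) = 6.9161%
R_f = 4.01% − 0.17 × 6.9161% = 2.8343%
β_Corwin = ρ·σ_i/σ_m = 0.858 × 27.82 / 13.54 = 1.7629
E(R_Corwin) = R_f + β × MRP = 2.8343% + 1.7629 × 6.9161% = 15.03%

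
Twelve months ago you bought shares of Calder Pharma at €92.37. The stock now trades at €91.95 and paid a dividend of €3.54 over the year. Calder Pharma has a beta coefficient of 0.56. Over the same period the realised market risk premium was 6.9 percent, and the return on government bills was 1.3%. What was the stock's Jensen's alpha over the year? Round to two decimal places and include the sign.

-1.79%

Realised HPR = (P1 + D1 − P0) / P0 = (91.95 + 3.54 − 92.37) / 92.37 = 3.12 / 92.37 = 3.3777%
CAPM required = R_f + β·MRP = 1.3% + 0.56 × 6.9% = 5.1640%
α = realised − required = 3.3777% − 5.1640% = -1.79%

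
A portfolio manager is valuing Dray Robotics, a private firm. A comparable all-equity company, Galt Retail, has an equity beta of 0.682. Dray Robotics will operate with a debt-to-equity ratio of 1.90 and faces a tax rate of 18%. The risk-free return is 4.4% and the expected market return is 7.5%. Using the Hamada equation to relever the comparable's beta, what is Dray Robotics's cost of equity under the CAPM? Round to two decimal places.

9.81%

β_L = β_U × [1 + (1 − t)(D/E)] = 0.682 × [1 + (1 − 0.18) × 1.90]
    = 0.682 × [1 + 0.82 × 1.90] = 0.682 × 2.5580 = 1.7446
MRP = 7.5% − 4.4% = 3.10%
E(R) = R_f + β_L × MRP = 4.4% + 1.7446 × 3.1% = 9.81%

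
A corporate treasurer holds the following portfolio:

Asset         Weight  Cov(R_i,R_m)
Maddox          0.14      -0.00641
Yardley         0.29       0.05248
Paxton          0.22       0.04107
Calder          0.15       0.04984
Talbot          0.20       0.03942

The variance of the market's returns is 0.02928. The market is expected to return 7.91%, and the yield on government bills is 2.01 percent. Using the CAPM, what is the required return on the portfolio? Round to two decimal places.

9.81%

β_Maddox = -0.00641 / 0.02928 = -0.2189
β_Yardley = 0.05248 / 0.02928 = 1.7923
β_Paxton = 0.04107 / 0.02928 = 1.4027
β_Calder = 0.04984 / 0.02928 = 1.7022
β_Talbot = 0.03942 / 0.02928 = 1.3463
β_P = Σ w_i β_i = 0.14×-0.2189 + 0.29×1.7923 + 0.22×1.4027 + 0.15×1.7022 + 0.20×1.3463 = 1.3223
MRP = 7.91% − 2.01% = 5.90%
E(R_P) = R_f + β_P × MRP = 2.01% + 1.3223 × 5.90% = 9.81%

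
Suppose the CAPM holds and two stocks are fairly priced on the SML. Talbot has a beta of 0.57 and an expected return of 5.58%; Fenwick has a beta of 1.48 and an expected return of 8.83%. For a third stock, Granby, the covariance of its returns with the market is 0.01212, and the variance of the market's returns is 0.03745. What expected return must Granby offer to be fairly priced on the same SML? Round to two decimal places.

MRP = (8.83% − 5.58%) / (1.48 − 0.57) = 3.5714%
R_f = 5.58% − 0.57 × 3.5714% = 3.5443%
β_Granby = Cov / Var(R_m) = 0.01212 / 0.03745 = 0.3236
E(R_Granby) = R_f + β × MRP = 3.5443% + 0.3236 × 3.5714% = 4.70%

4.70%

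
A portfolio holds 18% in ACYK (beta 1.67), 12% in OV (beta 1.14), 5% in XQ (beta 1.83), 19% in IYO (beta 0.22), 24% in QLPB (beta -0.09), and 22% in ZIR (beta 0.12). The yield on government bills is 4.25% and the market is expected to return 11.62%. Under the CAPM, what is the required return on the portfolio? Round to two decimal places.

8.49%

β_P = Σ w_i β_i = 0.18×1.67 + 0.12×1.14 + 0.05×1.83 + 0.19×0.22 + 0.24×-0.09 + 0.22×0.12 = 0.5755
MRP = 11.62% − 4.25% = 7.37%
E(R_P) = R_f + β_P × MRP = 4.25% + 0.5755 × 7.37% = 8.49%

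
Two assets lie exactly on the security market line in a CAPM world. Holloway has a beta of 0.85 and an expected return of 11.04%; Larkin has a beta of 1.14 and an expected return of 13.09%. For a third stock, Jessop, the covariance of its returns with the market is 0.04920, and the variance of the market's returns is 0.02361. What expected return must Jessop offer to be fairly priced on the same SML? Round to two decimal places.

MRP = (13.09% − 11.04%) / (1.14 − 0.85) = 7.0690%
R_f = 11.04% − 0.85 × 7.0690% = 5.0314%
β_Jessop = Cov / Var(R_m) = 0.04920 / 0.02361 = 2.0839
E(R_Jessop) = R_f + β × MRP = 5.0314% + 2.0839 × 7.0690% = 19.76%

19.76%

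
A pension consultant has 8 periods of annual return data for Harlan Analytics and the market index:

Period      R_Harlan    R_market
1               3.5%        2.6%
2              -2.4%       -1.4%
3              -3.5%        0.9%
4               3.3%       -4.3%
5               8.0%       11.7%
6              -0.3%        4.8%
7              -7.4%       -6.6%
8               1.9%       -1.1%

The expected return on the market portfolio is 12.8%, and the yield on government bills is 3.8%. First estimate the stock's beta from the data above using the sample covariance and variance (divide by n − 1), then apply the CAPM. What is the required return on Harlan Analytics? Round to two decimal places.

Mean R_i = (3.5 − 2.4 − 3.5 + 3.3 + 8.0 − 0.3 − 7.4 + 1.9) / 8 = 0.3875%
Mean R_m = (2.6 − 1.4 + 0.9 − 4.3 + 11.7 + 4.8 − 6.6 − 1.1) / 8 = 0.8250%
Σ(R_i − R̄_i)(R_m − R̄_m) = 131.4725  ⇒  Cov = 131.4725 / 7 = 18.7818
Σ(R_m − R̄_m)² = 227.2750  ⇒  Var(R_m) = 227.2750 / 7 = 32.4679
β = Cov / Var(R_m) = 18.7818 / 32.4679 = 0.5785
MRP = 12.8% − 3.8% = 9.00%
E(R) = R_f + β × MRP = 3.8% + 0.5785 × 9.0% = 9.01%

9.01%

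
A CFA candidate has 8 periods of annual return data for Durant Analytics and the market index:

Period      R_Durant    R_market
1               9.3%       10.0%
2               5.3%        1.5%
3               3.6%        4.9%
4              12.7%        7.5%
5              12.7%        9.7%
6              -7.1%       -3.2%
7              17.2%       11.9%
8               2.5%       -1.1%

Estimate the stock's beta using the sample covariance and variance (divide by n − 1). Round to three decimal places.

Mean R_i = (9.3 + 5.3 + 3.6 + 12.7 + 12.7 − 7.1 + 17.2 + 2.5) / 8 = 7.0250%
Mean R_m = (10.0 + 1.5 + 4.9 + 7.5 + 9.7 − 3.2 + 11.9 − 1.1) / 8 = 5.1500%
Σ(R_i − R̄_i)(R_m − R̄_m) = 272.2500  ⇒  Cov = 272.2500 / 7 = 38.8929
Σ(R_m − R̄_m)² = 217.4800  ⇒  Var(R_m) = 217.4800 / 7 = 31.0686
β = Cov / Var(R_m) = 38.8929 / 31.0686 = 1.2518

1.252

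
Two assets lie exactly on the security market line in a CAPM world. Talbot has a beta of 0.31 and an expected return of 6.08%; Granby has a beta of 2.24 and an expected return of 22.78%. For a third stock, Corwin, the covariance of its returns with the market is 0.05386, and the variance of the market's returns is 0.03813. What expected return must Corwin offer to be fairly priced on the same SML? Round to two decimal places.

15.62%

MRP = (22.78% − 6.08%) / (2.24 − 0.31) = 8.6528%
R_f = 6.08% − 0.31 × 8.6528% = 3.3976%
β_Corwin = Cov / Var(R_m) = 0.05386 / 0.03813 = 1.4125
E(R_Corwin) = R_f + β × MRP = 3.3976% + 1.4125 × 8.6528% = 15.62%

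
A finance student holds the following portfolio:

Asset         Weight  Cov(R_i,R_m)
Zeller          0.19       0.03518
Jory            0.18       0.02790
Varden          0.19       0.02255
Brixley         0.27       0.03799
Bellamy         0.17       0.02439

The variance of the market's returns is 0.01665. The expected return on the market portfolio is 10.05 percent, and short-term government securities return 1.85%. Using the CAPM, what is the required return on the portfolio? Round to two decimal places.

β_Zeller = 0.03518 / 0.01665 = 2.1129
β_Jory = 0.02790 / 0.01665 = 1.6757
β_Varden = 0.02255 / 0.01665 = 1.3544
β_Brixley = 0.03799 / 0.01665 = 2.2817
β_Bellamy = 0.02439 / 0.01665 = 1.4649
β_P = Σ w_i β_i = 0.19×2.1129 + 0.18×1.6757 + 0.19×1.3544 + 0.27×2.2817 + 0.17×1.4649 = 1.8255
MRP = 10.05% − 1.85% = 8.20%
E(R_P) = R_f + β_P × MRP = 1.85% + 1.8255 × 8.20% = 16.82%

16.82%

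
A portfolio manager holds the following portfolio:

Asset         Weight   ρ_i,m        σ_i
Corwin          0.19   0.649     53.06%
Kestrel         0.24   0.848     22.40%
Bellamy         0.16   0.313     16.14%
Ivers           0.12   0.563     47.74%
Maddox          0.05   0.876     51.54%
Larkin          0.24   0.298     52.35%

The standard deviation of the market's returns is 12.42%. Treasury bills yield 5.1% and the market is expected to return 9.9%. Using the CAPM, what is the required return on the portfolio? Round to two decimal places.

13.27%

β_Corwin = 0.649 × 53.06% / 12.42% = 2.7726
β_Kestrel = 0.848 × 22.40% / 12.42% = 1.5294
β_Bellamy = 0.313 × 16.14% / 12.42% = 0.4067
β_Ivers = 0.563 × 47.74% / 12.42% = 2.1641
β_Maddox = 0.876 × 51.54% / 12.42% = 3.6352
β_Larkin = 0.298 × 52.35% / 12.42% = 1.2561
β_P = Σ w_i β_i = 0.19×2.7726 + 0.24×1.5294 + 0.16×0.4067 + 0.12×2.1641 + 0.05×3.6352 + 0.24×1.2561 = 1.7018
MRP = 9.9% − 5.1% = 4.80%
E(R_P) = R_f + β_P × MRP = 5.1% + 1.7018 × 4.8% = 13.27%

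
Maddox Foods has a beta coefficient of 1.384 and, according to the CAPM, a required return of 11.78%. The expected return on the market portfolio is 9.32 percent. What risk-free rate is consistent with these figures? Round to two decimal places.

E(R) = R_f + β(E(R_m) − R_f) = R_f(1 − β) + β·E(R_m)
11.78% = R_f × (1 − 1.384) + 1.384 × 9.32%
11.78% = R_f × -0.384 + 12.89888%
R_f = (11.78% − 12.89888%) / -0.384 = 2.91%

2.91%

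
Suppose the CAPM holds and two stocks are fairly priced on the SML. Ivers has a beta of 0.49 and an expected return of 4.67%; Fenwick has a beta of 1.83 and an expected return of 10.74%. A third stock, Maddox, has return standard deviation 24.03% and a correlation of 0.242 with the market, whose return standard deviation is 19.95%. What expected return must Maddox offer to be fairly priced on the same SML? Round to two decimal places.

MRP = (10.74% − 4.67%) / (1.83 − 0.49) = 4.5299%
R_f = 4.67% − 0.49 × 4.5299% = 2.4503%
β_Maddox = ρ·σ_i/σ_m = 0.242 × 24.03 / 19.95 = 0.2915
E(R_Maddox) = R_f + β × MRP = 2.4503% + 0.2915 × 4.5299% = 3.77%

3.77%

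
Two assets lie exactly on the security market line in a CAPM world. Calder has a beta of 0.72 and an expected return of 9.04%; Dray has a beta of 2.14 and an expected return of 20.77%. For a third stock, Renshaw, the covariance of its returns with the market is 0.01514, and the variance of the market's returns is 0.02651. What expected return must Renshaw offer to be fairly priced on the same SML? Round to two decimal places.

MRP = (20.77% − 9.04%) / (2.14 − 0.72) = 8.2606%
R_f = 9.04% − 0.72 × 8.2606% = 3.0924%
β_Renshaw = Cov / Var(R_m) = 0.01514 / 0.02651 = 0.5711
E(R_Renshaw) = R_f + β × MRP = 3.0924% + 0.5711 × 8.2606% = 7.81%

7.81%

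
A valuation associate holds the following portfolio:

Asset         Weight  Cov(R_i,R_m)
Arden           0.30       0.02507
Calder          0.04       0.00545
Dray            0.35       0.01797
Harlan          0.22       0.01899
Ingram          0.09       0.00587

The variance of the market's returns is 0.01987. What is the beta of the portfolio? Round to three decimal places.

0.943

β_Arden = 0.02507 / 0.01987 = 1.2617
β_Calder = 0.00545 / 0.01987 = 0.2743
β_Dray = 0.01797 / 0.01987 = 0.9044
β_Harlan = 0.01899 / 0.01987 = 0.9557
β_Ingram = 0.00587 / 0.01987 = 0.2954
β_P = Σ w_i β_i = 0.30×1.2617 + 0.04×0.2743 + 0.35×0.9044 + 0.22×0.9557 + 0.09×0.2954 = 0.9429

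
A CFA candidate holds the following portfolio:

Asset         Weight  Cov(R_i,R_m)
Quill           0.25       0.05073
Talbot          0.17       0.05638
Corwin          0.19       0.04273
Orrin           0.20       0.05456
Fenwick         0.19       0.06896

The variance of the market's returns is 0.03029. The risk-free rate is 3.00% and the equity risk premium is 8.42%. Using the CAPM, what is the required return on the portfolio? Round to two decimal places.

18.12%

β_Quill = 0.05073 / 0.03029 = 1.6748
β_Talbot = 0.05638 / 0.03029 = 1.8613
β_Corwin = 0.04273 / 0.03029 = 1.4107
β_Orrin = 0.05456 / 0.03029 = 1.8013
β_Fenwick = 0.06896 / 0.03029 = 2.2767
β_P = Σ w_i β_i = 0.25×1.6748 + 0.17×1.8613 + 0.19×1.4107 + 0.20×1.8013 + 0.19×2.2767 = 1.7960
E(R_P) = R_f + β_P × MRP = 3.00% + 1.7960 × 8.42% = 18.12%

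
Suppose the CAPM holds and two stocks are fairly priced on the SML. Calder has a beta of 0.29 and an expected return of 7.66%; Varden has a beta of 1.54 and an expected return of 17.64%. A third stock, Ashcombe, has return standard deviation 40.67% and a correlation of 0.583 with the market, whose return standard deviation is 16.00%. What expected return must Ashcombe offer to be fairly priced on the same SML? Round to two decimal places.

MRP = (17.64% − 7.66%) / (1.54 − 0.29) = 7.9840%
R_f = 7.66% − 0.29 × 7.9840% = 5.3446%
β_Ashcombe = ρ·σ_i/σ_m = 0.583 × 40.67 / 16.00 = 1.4819
E(R_Ashcombe) = R_f + β × MRP = 5.3446% + 1.4819 × 7.9840% = 17.18%

17.18%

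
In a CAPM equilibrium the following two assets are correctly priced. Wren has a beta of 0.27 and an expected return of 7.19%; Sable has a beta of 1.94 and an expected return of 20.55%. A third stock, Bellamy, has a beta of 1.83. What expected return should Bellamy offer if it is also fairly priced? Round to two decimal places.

19.67%

MRP (SML slope) = (20.55% − 7.19%) / (1.94 − 0.27) = 13.36% / 1.67 = 8.0000%
R_f (intercept) = 7.19% − 0.27 × 8.0000% = 5.0300%
E(R_Bellamy) = R_f + β × MRP = 5.0300% + 1.83 × 8.0000% = 19.67%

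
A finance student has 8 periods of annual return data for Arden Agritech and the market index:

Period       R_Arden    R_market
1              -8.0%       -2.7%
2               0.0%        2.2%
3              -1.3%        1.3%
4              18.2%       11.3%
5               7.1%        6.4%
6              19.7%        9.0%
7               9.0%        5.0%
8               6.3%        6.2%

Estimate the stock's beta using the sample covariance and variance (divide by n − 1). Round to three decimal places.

Mean R_i = (-8.0 + 0.0 − 1.3 + 18.2 + 7.1 + 19.7 + 9.0 + 6.3) / 8 = 6.3750%
Mean R_m = (-2.7 + 2.2 + 1.3 + 11.3 + 6.4 + 9.0 + 5.0 + 6.2) / 8 = 4.8375%
Σ(R_i − R̄_i)(R_m − R̄_m) = 285.6575  ⇒  Cov = 285.6575 / 7 = 40.8082
Σ(R_m − R̄_m)² = 139.6988  ⇒  Var(R_m) = 139.6988 / 7 = 19.9570
β = Cov / Var(R_m) = 40.8082 / 19.9570 = 2.0448

2.045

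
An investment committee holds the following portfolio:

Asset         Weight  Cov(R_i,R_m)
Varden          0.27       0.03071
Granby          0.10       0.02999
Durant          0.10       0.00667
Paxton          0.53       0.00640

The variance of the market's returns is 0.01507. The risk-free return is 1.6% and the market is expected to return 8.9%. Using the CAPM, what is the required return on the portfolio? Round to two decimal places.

β_Varden = 0.03071 / 0.01507 = 2.0378
β_Granby = 0.02999 / 0.01507 = 1.9900
β_Durant = 0.00667 / 0.01507 = 0.4426
β_Paxton = 0.00640 / 0.01507 = 0.4247
β_P = Σ w_i β_i = 0.27×2.0378 + 0.10×1.9900 + 0.10×0.4426 + 0.53×0.4247 = 1.0186
MRP = 8.9% − 1.6% = 7.30%
E(R_P) = R_f + β_P × MRP = 1.6% + 1.0186 × 7.3% = 9.04%

9.04%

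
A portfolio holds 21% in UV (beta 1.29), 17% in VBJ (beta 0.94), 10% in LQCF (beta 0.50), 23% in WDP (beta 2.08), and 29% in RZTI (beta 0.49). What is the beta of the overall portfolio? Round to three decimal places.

β_P = Σ w_i β_i = 0.21×1.29 + 0.17×0.94 + 0.10×0.50 + 0.23×2.08 + 0.29×0.49 = 1.1012

1.101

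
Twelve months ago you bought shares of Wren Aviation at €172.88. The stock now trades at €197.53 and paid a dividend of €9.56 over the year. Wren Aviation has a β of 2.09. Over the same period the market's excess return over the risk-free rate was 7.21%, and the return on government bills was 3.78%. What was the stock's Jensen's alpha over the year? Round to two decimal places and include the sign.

Realised HPR = (P1 + D1 − P0) / P0 = (197.53 + 9.56 − 172.88) / 172.88 = 34.21 / 172.88 = 19.7883%
CAPM required = R_f + β·MRP = 3.78% + 2.09 × 7.21% = 18.8489%
α = realised − required = 19.7883% − 18.8489% = +0.94%

+0.94%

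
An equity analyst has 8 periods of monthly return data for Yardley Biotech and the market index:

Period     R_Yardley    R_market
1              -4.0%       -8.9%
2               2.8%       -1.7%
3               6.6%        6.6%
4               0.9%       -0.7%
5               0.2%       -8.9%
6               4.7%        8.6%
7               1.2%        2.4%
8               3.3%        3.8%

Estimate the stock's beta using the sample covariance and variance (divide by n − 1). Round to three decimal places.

0.419

Mean R_i = (-4.0 + 2.8 + 6.6 + 0.9 + 0.2 + 4.7 + 1.2 + 3.3) / 8 = 1.9625%
Mean R_m = (-8.9 − 1.7 + 6.6 − 0.7 − 8.9 + 8.6 + 2.4 + 3.8) / 8 = 0.1500%
Σ(R_i − R̄_i)(R_m − R̄_m) = 125.4750  ⇒  Cov = 125.4750 / 7 = 17.9250
Σ(R_m − R̄_m)² = 299.3400  ⇒  Var(R_m) = 299.3400 / 7 = 42.7629
β = Cov / Var(R_m) = 17.9250 / 42.7629 = 0.4192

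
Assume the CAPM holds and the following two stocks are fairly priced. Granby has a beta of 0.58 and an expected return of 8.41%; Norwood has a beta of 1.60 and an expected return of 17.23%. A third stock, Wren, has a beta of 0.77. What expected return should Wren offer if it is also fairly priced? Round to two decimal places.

10.05%

MRP (SML slope) = (17.23% − 8.41%) / (1.60 − 0.58) = 8.82% / 1.02 = 8.6471%
R_f (intercept) = 8.41% − 0.58 × 8.6471% = 3.3947%
E(R_Wren) = R_f + β × MRP = 3.3947% + 0.77 × 8.6471% = 10.05%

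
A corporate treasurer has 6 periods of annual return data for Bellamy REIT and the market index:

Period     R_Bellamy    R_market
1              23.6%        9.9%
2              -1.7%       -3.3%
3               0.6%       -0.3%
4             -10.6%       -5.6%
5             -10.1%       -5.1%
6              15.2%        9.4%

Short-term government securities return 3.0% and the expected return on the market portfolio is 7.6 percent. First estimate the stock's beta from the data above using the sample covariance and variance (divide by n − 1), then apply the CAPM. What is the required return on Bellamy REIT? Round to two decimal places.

Mean R_i = (23.6 − 1.7 + 0.6 − 10.6 − 10.1 + 15.2) / 6 = 2.8333%
Mean R_m = (9.9 − 3.3 − 0.3 − 5.6 − 5.1 + 9.4) / 6 = 0.8333%
Σ(R_i − R̄_i)(R_m − R̄_m) = 478.6533  ⇒  Cov = 478.6533 / 5 = 95.7307
Σ(R_m − R̄_m)² = 250.5533  ⇒  Var(R_m) = 250.5533 / 5 = 50.1107
β = Cov / Var(R_m) = 95.7307 / 50.1107 = 1.9104
MRP = 7.6% − 3.0% = 4.60%
E(R) = R_f + β × MRP = 3.0% + 1.9104 × 4.6% = 11.79%

11.79%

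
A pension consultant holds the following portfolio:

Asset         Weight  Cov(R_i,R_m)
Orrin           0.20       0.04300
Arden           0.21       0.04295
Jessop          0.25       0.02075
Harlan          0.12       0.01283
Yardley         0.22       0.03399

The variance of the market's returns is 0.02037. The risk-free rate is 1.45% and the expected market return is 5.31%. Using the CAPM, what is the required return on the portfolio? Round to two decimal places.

β_Orrin = 0.04300 / 0.02037 = 2.1109
β_Arden = 0.04295 / 0.02037 = 2.1085
β_Jessop = 0.02075 / 0.02037 = 1.0187
β_Harlan = 0.01283 / 0.02037 = 0.6298
β_Yardley = 0.03399 / 0.02037 = 1.6686
β_P = Σ w_i β_i = 0.20×2.1109 + 0.21×2.1085 + 0.25×1.0187 + 0.12×0.6298 + 0.22×1.6686 = 1.5623
MRP = 5.31% − 1.45% = 3.86%
E(R_P) = R_f + β_P × MRP = 1.45% + 1.5623 × 3.86% = 7.48%

7.48%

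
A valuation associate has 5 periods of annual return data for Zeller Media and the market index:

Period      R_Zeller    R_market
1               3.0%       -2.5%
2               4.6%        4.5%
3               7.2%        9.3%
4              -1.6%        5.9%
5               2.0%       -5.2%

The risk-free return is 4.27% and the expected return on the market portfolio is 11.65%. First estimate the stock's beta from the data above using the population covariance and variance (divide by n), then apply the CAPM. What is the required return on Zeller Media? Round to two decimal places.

5.47%

Mean R_i = (3.0 + 4.6 + 7.2 − 1.6 + 2.0) / 5 = 3.0400%
Mean R_m = (-2.5 + 4.5 + 9.3 + 5.9 − 5.2) / 5 = 2.4000%
Σ(R_i − R̄_i)(R_m − R̄_m) = 23.8400  ⇒  Cov = 23.8400 / 5 = 4.7680
Σ(R_m − R̄_m)² = 146.0400  ⇒  Var(R_m) = 146.0400 / 5 = 29.2080
β = Cov / Var(R_m) = 4.7680 / 29.2080 = 0.1632
MRP = 11.65% − 4.27% = 7.38%
E(R) = R_f + β × MRP = 4.27% + 0.1632 × 7.38% = 5.47%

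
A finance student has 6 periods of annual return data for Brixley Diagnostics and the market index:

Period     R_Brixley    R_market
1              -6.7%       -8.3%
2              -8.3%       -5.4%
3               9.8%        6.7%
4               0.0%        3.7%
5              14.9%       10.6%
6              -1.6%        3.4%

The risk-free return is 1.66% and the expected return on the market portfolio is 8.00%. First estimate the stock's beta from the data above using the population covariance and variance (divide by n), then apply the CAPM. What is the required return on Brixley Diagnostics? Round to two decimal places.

Mean R_i = (-6.7 − 8.3 + 9.8 + 0.0 + 14.9 − 1.6) / 6 = 1.3500%
Mean R_m = (-8.3 − 5.4 + 6.7 + 3.7 + 10.6 + 3.4) / 6 = 1.7833%
Σ(R_i − R̄_i)(R_m − R̄_m) = 304.1450  ⇒  Cov = 304.1450 / 6 = 50.6908
Σ(R_m − R̄_m)² = 261.4683  ⇒  Var(R_m) = 261.4683 / 6 = 43.5781
β = Cov / Var(R_m) = 50.6908 / 43.5781 = 1.1632
MRP = 8.00% − 1.66% = 6.34%
E(R) = R_f + β × MRP = 1.66% + 1.1632 × 6.34% = 9.03%

9.03%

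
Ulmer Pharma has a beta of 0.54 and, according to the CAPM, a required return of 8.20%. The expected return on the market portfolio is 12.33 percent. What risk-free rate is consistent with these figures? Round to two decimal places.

E(R) = R_f + β(E(R_m) − R_f) = R_f(1 − β) + β·E(R_m)
8.20% = R_f × (1 − 0.54) + 0.54 × 12.33%
8.20% = R_f × 0.46 + 6.6582%
R_f = (8.20% − 6.6582%) / 0.46 = 3.35%

3.35%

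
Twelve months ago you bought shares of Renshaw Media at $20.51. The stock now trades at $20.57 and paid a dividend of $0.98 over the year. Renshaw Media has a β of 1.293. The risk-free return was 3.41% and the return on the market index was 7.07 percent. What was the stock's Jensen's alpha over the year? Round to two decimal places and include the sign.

-3.07%

Realised HPR = (P1 + D1 − P0) / P0 = (20.57 + 0.98 − 20.51) / 20.51 = 1.04 / 20.51 = 5.0707%
MRP = 7.07% − 3.41% = 3.66%
CAPM required = R_f + β·MRP = 3.41% + 1.293 × 3.66% = 8.14238%
α = realised − required = 5.0707% − 8.14238% = -3.07%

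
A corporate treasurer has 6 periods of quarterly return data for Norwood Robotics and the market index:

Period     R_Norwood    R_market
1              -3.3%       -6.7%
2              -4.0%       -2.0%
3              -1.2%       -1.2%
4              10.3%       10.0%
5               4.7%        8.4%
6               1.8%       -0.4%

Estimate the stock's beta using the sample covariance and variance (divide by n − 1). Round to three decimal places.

Mean R_i = (-3.3 − 4.0 − 1.2 + 10.3 + 4.7 + 1.8) / 6 = 1.3833%
Mean R_m = (-6.7 − 2.0 − 1.2 + 10.0 + 8.4 − 0.4) / 6 = 1.3500%
Σ(R_i − R̄_i)(R_m − R̄_m) = 162.1050  ⇒  Cov = 162.1050 / 5 = 32.4210
Σ(R_m − R̄_m)² = 210.1150  ⇒  Var(R_m) = 210.1150 / 5 = 42.0230
β = Cov / Var(R_m) = 32.4210 / 42.0230 = 0.7715

0.772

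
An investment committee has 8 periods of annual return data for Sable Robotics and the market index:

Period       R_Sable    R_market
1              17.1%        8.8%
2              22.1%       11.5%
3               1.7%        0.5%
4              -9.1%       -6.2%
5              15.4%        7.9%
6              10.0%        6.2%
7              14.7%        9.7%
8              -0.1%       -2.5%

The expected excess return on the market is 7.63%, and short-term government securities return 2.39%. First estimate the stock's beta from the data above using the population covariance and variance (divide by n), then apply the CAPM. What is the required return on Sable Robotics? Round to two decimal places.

Mean R_i = (17.1 + 22.1 + 1.7 − 9.1 + 15.4 + 10.0 + 14.7 − 0.1) / 8 = 8.9750%
Mean R_m = (8.8 + 11.5 + 0.5 − 6.2 + 7.9 + 6.2 + 9.7 − 2.5) / 8 = 4.4875%
Σ(R_i − R̄_i)(R_m − R̄_m) = 466.1975  ⇒  Cov = 466.1975 / 8 = 58.2747
Σ(R_m − R̄_m)² = 288.4688  ⇒  Var(R_m) = 288.4688 / 8 = 36.0586
β = Cov / Var(R_m) = 58.2747 / 36.0586 = 1.6161
E(R) = R_f + β × MRP = 2.39% + 1.6161 × 7.63% = 14.72%

14.72%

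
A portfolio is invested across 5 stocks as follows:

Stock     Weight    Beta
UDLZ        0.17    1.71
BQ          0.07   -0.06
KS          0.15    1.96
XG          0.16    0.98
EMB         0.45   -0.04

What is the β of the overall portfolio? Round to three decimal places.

0.719

β_P = Σ w_i β_i = 0.17×1.71 + 0.07×-0.06 + 0.15×1.96 + 0.16×0.98 + 0.45×-0.04 = 0.7193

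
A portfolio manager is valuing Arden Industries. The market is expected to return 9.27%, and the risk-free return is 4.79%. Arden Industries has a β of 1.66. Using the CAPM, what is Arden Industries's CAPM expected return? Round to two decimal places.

Market risk premium = E(R_m) − R_f = 9.27% − 4.79% = 4.48%
E(R) = R_f + β × MRP = 4.79% + 1.66 × 4.48% = 12.23%

12.23%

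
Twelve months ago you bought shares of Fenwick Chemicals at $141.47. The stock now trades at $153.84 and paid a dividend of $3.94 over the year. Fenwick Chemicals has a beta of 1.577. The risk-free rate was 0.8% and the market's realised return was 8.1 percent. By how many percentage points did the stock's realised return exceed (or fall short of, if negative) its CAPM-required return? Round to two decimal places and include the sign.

-0.78%

Realised HPR = (P1 + D1 − P0) / P0 = (153.84 + 3.94 − 141.47) / 141.47 = 16.31 / 141.47 = 11.5289%
MRP = 8.1% − 0.8% = 7.30%
CAPM required = R_f + β·MRP = 0.8% + 1.577 × 7.3% = 12.3121%
α = realised − required = 11.5289% − 12.3121% = -0.78%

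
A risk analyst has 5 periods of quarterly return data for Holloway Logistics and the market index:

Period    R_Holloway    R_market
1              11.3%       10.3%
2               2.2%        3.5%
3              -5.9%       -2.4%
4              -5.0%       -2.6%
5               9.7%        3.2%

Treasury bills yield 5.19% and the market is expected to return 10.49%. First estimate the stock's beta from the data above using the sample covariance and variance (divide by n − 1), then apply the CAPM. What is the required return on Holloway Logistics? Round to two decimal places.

Mean R_i = (11.3 + 2.2 − 5.9 − 5.0 + 9.7) / 5 = 2.4600%
Mean R_m = (10.3 + 3.5 − 2.4 − 2.6 + 3.2) / 5 = 2.4000%
Σ(R_i − R̄_i)(R_m − R̄_m) = 152.7700  ⇒  Cov = 152.7700 / 4 = 38.1925
Σ(R_m − R̄_m)² = 112.3000  ⇒  Var(R_m) = 112.3000 / 4 = 28.0750
β = Cov / Var(R_m) = 38.1925 / 28.0750 = 1.3604
MRP = 10.49% − 5.19% = 5.30%
E(R) = R_f + β × MRP = 5.19% + 1.3604 × 5.30% = 12.40%

12.40%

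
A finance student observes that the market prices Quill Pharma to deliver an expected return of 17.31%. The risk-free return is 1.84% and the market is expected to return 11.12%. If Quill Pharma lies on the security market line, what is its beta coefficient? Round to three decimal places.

MRP = 11.12% − 1.84% = 9.28%
β = (E(R) − R_f) / MRP = (17.31% − 1.84%) / 9.28% = 15.47% / 9.28% = 1.667

1.667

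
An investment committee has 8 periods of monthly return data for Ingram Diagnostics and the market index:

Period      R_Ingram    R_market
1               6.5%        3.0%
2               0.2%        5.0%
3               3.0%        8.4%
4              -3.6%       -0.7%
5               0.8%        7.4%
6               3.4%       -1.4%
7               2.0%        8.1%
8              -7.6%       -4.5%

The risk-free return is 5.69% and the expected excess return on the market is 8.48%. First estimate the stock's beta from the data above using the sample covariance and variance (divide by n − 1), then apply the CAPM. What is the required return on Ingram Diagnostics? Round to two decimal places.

Mean R_i = (6.5 + 0.2 + 3.0 − 3.6 + 0.8 + 3.4 + 2.0 − 7.6) / 8 = 0.5875%
Mean R_m = (3.0 + 5.0 + 8.4 − 0.7 + 7.4 − 1.4 + 8.1 − 4.5) / 8 = 3.1625%
Σ(R_i − R̄_i)(R_m − R̄_m) = 84.9163  ⇒  Cov = 84.9163 / 7 = 12.1309
Σ(R_m − R̄_m)² = 167.6188  ⇒  Var(R_m) = 167.6188 / 7 = 23.9455
β = Cov / Var(R_m) = 12.1309 / 23.9455 = 0.5066
E(R) = R_f + β × MRP = 5.69% + 0.5066 × 8.48% = 9.99%

9.99%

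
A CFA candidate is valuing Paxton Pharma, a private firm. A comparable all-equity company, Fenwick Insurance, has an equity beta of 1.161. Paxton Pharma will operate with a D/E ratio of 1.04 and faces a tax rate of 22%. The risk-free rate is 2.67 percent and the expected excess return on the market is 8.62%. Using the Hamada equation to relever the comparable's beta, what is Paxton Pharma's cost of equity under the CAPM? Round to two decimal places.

β_L = β_U × [1 + (1 − t)(D/E)] = 1.161 × [1 + (1 − 0.22) × 1.04]
    = 1.161 × [1 + 0.78 × 1.04] = 1.161 × 1.8112 = 2.1028
E(R) = R_f + β_L × MRP = 2.67% + 2.1028 × 8.62% = 20.80%

20.80%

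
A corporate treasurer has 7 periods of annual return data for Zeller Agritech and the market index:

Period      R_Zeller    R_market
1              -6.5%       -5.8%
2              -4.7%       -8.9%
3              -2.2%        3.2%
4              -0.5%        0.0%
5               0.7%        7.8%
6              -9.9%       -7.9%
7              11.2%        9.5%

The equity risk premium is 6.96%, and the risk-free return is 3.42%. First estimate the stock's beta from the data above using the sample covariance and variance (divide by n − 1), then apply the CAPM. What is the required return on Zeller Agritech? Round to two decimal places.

Mean R_i = (-6.5 − 4.7 − 2.2 − 0.5 + 0.7 − 9.9 + 11.2) / 7 = -1.7000%
Mean R_m = (-5.8 − 8.9 + 3.2 + 0.0 + 7.8 − 7.9 + 9.5) / 7 = -0.3000%
Σ(R_i − R̄_i)(R_m − R̄_m) = 258.9900  ⇒  Cov = 258.9900 / 6 = 43.1650
Σ(R_m − R̄_m)² = 335.9600  ⇒  Var(R_m) = 335.9600 / 6 = 55.9933
β = Cov / Var(R_m) = 43.1650 / 55.9933 = 0.7709
E(R) = R_f + β × MRP = 3.42% + 0.7709 × 6.96% = 8.79%

8.79%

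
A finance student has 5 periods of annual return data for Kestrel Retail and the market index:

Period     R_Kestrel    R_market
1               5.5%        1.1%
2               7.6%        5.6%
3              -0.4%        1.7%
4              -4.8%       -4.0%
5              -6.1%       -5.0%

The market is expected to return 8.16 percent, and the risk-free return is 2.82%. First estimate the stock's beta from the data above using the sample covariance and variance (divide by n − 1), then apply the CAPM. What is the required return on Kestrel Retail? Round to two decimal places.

Mean R_i = (5.5 + 7.6 − 0.4 − 4.8 − 6.1) / 5 = 0.3600%
Mean R_m = (1.1 + 5.6 + 1.7 − 4.0 − 5.0) / 5 = -0.1200%
Σ(R_i − R̄_i)(R_m − R̄_m) = 97.8460  ⇒  Cov = 97.8460 / 4 = 24.4615
Σ(R_m − R̄_m)² = 76.3880  ⇒  Var(R_m) = 76.3880 / 4 = 19.0970
β = Cov / Var(R_m) = 24.4615 / 19.0970 = 1.2809
MRP = 8.16% − 2.82% = 5.34%
E(R) = R_f + β × MRP = 2.82% + 1.2809 × 5.34% = 9.66%

9.66%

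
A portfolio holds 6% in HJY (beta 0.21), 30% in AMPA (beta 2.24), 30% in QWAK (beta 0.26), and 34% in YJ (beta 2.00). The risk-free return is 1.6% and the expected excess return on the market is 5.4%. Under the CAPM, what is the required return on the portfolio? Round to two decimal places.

β_P = Σ w_i β_i = 0.06×0.21 + 0.30×2.24 + 0.30×0.26 + 0.34×2.00 = 1.4426
E(R_P) = R_f + β_P × MRP = 1.6% + 1.4426 × 5.4% = 9.39%

9.39%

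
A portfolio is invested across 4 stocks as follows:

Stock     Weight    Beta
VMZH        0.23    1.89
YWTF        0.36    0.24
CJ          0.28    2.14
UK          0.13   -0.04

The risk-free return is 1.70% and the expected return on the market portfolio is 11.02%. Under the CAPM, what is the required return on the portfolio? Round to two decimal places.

12.09%

β_P = Σ w_i β_i = 0.23×1.89 + 0.36×0.24 + 0.28×2.14 + 0.13×-0.04 = 1.1151
MRP = 11.02% − 1.70% = 9.32%
E(R_P) = R_f + β_P × MRP = 1.70% + 1.1151 × 9.32% = 12.09%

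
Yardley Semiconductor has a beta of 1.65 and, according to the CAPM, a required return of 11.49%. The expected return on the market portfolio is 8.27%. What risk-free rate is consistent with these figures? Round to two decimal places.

E(R) = R_f + β(E(R_m) − R_f) = R_f(1 − β) + β·E(R_m)
11.49% = R_f × (1 − 1.65) + 1.65 × 8.27%
11.49% = R_f × -0.65 + 13.6455%
R_f = (11.49% − 13.6455%) / -0.65 = 3.32%

3.32%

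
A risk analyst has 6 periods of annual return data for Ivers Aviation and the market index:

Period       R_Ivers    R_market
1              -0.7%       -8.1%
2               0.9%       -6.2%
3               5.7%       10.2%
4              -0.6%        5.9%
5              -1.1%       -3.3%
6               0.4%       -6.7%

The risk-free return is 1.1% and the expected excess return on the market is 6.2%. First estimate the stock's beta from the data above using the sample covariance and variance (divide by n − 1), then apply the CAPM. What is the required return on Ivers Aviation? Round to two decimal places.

Mean R_i = (-0.7 + 0.9 + 5.7 − 0.6 − 1.1 + 0.4) / 6 = 0.7667%
Mean R_m = (-8.1 − 6.2 + 10.2 + 5.9 − 3.3 − 6.7) / 6 = -1.3667%
Σ(R_i − R̄_i)(R_m − R̄_m) = 61.9267  ⇒  Cov = 61.9267 / 5 = 12.3853
Σ(R_m − R̄_m)² = 287.4733  ⇒  Var(R_m) = 287.4733 / 5 = 57.4947
β = Cov / Var(R_m) = 12.3853 / 57.4947 = 0.2154
E(R) = R_f + β × MRP = 1.1% + 0.2154 × 6.2% = 2.44%

2.44%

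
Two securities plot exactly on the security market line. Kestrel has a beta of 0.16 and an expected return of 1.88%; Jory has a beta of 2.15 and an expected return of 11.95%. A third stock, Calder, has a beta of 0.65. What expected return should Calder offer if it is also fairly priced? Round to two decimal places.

MRP (SML slope) = (11.95% − 1.88%) / (2.15 − 0.16) = 10.07% / 1.99 = 5.0603%
R_f (intercept) = 1.88% − 0.16 × 5.0603% = 1.0704%
E(R_Calder) = R_f + β × MRP = 1.0704% + 0.65 × 5.0603% = 4.36%

4.36%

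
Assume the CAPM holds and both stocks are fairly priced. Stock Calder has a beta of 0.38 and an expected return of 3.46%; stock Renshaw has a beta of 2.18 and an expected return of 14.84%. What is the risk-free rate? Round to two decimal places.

1.06%

Both satisfy E(R) = R_f + β·MRP, so the slope of the SML is
MRP = (14.84% − 3.46%) / (2.18 − 0.38) = 11.38% / 1.80 = 6.3222%
R_f = E(R_Calder) − β_Calder·MRP = 3.46% − 0.38 × 6.3222% = 1.0576%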